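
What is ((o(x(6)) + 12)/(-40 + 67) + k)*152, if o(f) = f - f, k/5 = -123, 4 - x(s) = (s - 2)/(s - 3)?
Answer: -840712/9 ≈ -93413.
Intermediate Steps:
x(s) = 4 - (-2 + s)/(-3 + s) (x(s) = 4 - (s - 2)/(s - 3) = 4 - (-2 + s)/(-3 + s))
k = -615 (k = 5*(-123) = -615)
o(f) = 0
((o(x(6)) + 12)/(-40 + 67) + k)*152 = ((0 + 12)/(-40 + 67) - 615)*152 = (12/27 - 615)*152 = (12*(1/27) - 615)*152 = (4/9 - 615)*152 = -5531/9*152 = -840712/9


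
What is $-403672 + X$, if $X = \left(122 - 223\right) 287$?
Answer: $-432659$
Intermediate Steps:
$X = -28987$ ($X = \left(-101\right) 287 = -28987$)
$-403672 + X = -403672 - 28987 = -432659$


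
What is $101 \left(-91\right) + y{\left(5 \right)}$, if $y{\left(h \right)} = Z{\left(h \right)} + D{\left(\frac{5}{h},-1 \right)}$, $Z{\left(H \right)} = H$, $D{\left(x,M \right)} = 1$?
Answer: $-9185$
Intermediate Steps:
$y{\left(h \right)} = 1 + h$ ($y{\left(h \right)} = h + 1 = 1 + h$)
$101 \left(-91\right) + y{\left(5 \right)} = 101 \left(-91\right) + \left(1 + 5\right) = -9191 + 6 = -9185$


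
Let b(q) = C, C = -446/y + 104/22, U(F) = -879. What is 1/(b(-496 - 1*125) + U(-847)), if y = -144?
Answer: -792/689971 ≈ -0.0011479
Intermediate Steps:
C = 6197/792 (C = -446/(-144) + 104/22 = -446*(-1/144) + 104*(1/22) = 223/72 + 52/11 = 6197/792 ≈ 7.8245)
b(q) = 6197/792
1/(b(-496 - 1*125) + U(-847)) = 1/(6197/792 - 879) = 1/(-689971/792) = -792/689971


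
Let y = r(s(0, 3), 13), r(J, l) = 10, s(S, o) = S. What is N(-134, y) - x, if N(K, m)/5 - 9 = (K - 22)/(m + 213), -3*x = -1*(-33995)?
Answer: 7608650/669 ≈ 11373.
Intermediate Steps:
y = 10
x = -33995/3 (x = -(-1)*(-33995)/3 = -⅓*33995 = -33995/3 ≈ -11332.)
N(K, m) = 45 + 5*(-22 + K)/(213 + m) (N(K, m) = 45 + 5*((K - 22)/(m + 213)) = 45 + 5*((-22 + K)/(213 + m)) = 45 + 5*(-22 + K)/(213 + m))
N(-134, y) - x = 5*(1895 - 134 + 9*10)/(213 + 10) - 1*(-33995/3) = 5*(1895 - 134 + 90)/223 + 33995/3 = 5*(1/223)*1851 + 33995/3 = 9255/223 + 33995/3 = 7608650/669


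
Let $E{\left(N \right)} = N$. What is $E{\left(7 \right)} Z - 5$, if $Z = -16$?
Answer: $-117$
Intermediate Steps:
$E{\left(7 \right)} Z - 5 = 7 \left(-16\right) - 5 = -112 - 5 = -117$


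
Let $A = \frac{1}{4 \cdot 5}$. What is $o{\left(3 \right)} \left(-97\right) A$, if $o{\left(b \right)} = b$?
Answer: $- \frac{291}{20} \approx -14.55$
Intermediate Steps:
$A = \frac{1}{20} \approx 0.05$
$o{\left(3 \right)} \left(-97\right) A = 3 \left(-97\right) \frac{1}{20} = \left(-291\right) \frac{1}{20} = - \frac{291}{20}$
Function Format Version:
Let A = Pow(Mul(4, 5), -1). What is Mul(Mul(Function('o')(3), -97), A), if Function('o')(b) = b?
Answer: Rational(-291, 20) ≈ -14.550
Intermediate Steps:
A = Rational(1, 20) (A = Pow(20, -1) = Rational(1, 20) ≈ 0.050000)
Mul(Mul(Function('o')(3), -97), A) = Mul(Mul(3, -97), Rational(1, 20)) = Mul(-291, Rational(1, 20)) = Rational(-291, 20)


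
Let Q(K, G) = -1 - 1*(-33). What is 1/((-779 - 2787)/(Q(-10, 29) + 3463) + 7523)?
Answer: 3495/26289319 ≈ 0.00013294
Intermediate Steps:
Q(K, G) = 32 (Q(K, G) = -1 + 33 = 32)
1/((-779 - 2787)/(Q(-10, 29) + 3463) + 7523) = 1/((-779 - 2787)/(32 + 3463) + 7523) = 1/(-3566/3495 + 7523) = 1/(26289319/3495) = 3495/26289319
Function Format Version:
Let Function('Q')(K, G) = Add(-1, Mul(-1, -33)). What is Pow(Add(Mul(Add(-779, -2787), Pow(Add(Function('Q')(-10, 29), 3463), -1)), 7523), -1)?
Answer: Rational(3495, 26289319) ≈ 0.00013294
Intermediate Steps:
Function('Q')(K, G) = 32 (Function('Q')(K, G) = Add(-1, 33) = 32)
Pow(Add(Mul(Add(-779, -2787), Pow(Add(Function('Q')(-10, 29), 3463), -1)), 7523), -1) = Pow(Add(Mul(Add(-779, -2787), Pow(Add(32, 3463), -1)), 7523), -1) = Pow(Add(Mul(-3566, Pow(3495, -1)), 7523), -1) = Pow(Add(Mul(-3566, Rational(1, 3495)), 7523), -1) = Pow(Add(Rational(-3566, 3495), 7523), -1) = Pow(Rational(26289319, 3495), -1) = Rational(3495, 26289319)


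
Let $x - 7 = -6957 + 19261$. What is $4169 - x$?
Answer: $-8142$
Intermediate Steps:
$x = 12311$ ($x = 7 + \left(-6957 + 19261\right) = 7 + 12304 = 12311$)
$4169 - x = 4169 - 12311 = -8142$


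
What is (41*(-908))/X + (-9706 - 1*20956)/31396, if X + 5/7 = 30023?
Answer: -1828184411/824757222 ≈ -2.2166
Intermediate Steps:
X = 210156/7 (X = -5/7 + 30023 = 210156/7 ≈ 30022.)
(41*(-908))/X + (-9706 - 1*20956)/31396 = (41*(-908))/(210156/7) + (-9706 - 1*20956)/31396 = -37228*7/210156 + (-9706 - 20956)*(1/31396) = -65149/52539 - 30662*1/31396 = -65149/52539 - 15331/15698 = -1828184411/824757222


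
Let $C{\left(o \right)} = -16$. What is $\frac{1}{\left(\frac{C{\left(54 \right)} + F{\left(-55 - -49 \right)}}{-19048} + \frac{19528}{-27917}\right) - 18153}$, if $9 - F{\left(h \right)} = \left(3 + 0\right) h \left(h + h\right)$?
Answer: $- \frac{531763016}{9653459773301} \approx -5.5085 \cdot 10^{-5}$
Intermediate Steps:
$F{\left(h \right)} = 9 - 6 h^{2}$ ($F{\left(h \right)} = 9 - \left(3 + 0\right) h \left(h + h\right) = 9 - 3 h 2 h = 9 - 3 \cdot 2 h^{2} = 9 - 6 h^{2}$)
$\frac{1}{\left(\frac{C{\left(54 \right)} + F{\left(-55 - -49 \right)}}{-19048} + \frac{19528}{-27917}\right) - 18153} = \frac{1}{\left(\frac{-16 + \left(9 - 6 \left(-55 - -49\right)^{2}\right)}{-19048} + \frac{19528}{-27917}\right) - 18153} = \frac{1}{\left(\left(-16 + \left(9 - 6 \left(-55 + 49\right)^{2}\right)\right) \left(- \frac{1}{19048}\right) + 19528 \left(- \frac{1}{27917}\right)\right) - 18153} = \frac{1}{\left(\left(-16 + \left(9 - 6 \left(-6\right)^{2}\right)\right) \left(- \frac{1}{19048}\right) - \frac{19528}{27917}\right) - 18153} = \frac{1}{\left(\left(-16 + \left(9 - 216\right)\right) \left(- \frac{1}{19048}\right) - \frac{19528}{27917}\right) - 18153} = \frac{1}{\left(\left(-16 - 207\right) \left(- \frac{1}{19048}\right) - \frac{19528}{27917}\right) - 18153} = \frac{1}{\left(\left(-223\right) \left(- \frac{1}{19048}\right) - \frac{19528}{27917}\right) - 18153} = \frac{1}{\left(\frac{223}{19048} - \frac{19528}{27917}\right) - 18153} = \frac{1}{- \frac{365743853}{531763016} - 18153} = \frac{1}{- \frac{9653459773301}{531763016}} = - \frac{531763016}{9653459773301}$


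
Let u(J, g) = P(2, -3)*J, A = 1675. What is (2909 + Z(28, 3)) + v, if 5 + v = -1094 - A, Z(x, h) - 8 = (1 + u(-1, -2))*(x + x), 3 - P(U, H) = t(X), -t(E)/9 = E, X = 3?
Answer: -1481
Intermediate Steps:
t(E) = -9*E
P(U, H) = 30 (P(U, H) = 3 - (-9)*3 = 3 - 1*(-27) = 3 + 27 = 30)
u(J, g) = 30*J
Z(x, h) = 8 - 58*x (Z(x, h) = 8 + (1 + 30*(-1))*(x + x) = 8 + (1 - 30)*(2*x) = 8 - 58*x)
v = -2774 (v = -5 + (-1094 - 1*1675) = -5 + (-1094 - 1675) = -5 - 2769 = -2774)
(2909 + Z(28, 3)) + v = (2909 + (8 - 58*28)) - 2774 = (2909 + (8 - 1624)) - 2774 = (2909 - 1616) - 2774 = 1293 - 2774 = -1481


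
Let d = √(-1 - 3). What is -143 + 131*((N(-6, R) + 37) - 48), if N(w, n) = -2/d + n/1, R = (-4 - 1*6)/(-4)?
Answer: -2513/2 + 131*I ≈ -1256.5 + 131.0*I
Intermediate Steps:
d = 2*I (d = √(-4) = 2*I ≈ 2.0*I)
R = 5/2 (R = (-4 - 6)*(-¼) = -10*(-¼) = 5/2 ≈ 2.5000)
N(w, n) = I + n (N(w, n) = -2*(-I/2) + n/1 = -(-1)*I + n*1 = I + n)
-143 + 131*((N(-6, R) + 37) - 48) = -143 + 131*(((I + 5/2) + 37) - 48) = -143 + 131*(((5/2 + I) + 37) - 48) = -143 + 131*((79/2 + I) - 48) = -143 + 131*(-17/2 + I) = -143 + (-2227/2 + 131*I) = -2513/2 + 131*I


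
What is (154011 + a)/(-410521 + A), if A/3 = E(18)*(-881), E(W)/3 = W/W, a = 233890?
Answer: -387901/418450 ≈ -0.92700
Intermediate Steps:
E(W) = 3 (E(W) = 3*(W/W) = 3*1 = 3)
A = -7929 (A = 3*(3*(-881)) = 3*(-2643) = -7929)
(154011 + a)/(-410521 + A) = (154011 + 233890)/(-410521 - 7929) = 387901/(-418450) = 387901*(-1/418450) = -387901/418450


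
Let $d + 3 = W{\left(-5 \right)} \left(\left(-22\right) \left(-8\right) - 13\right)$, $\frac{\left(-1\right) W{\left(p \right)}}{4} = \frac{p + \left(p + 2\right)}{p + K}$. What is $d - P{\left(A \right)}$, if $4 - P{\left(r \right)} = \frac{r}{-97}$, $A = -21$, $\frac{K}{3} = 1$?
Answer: $- \frac{253634}{97} \approx -2614.8$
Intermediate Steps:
$K = 3$ ($K = 3 \cdot 1 = 3$)
$W{\left(p \right)} = - \frac{4 \left(2 + 2 p\right)}{3 + p}$ ($W{\left(p \right)} = - 4 \frac{p + \left(p + 2\right)}{p + 3} = - 4 \frac{p + \left(2 + p\right)}{3 + p} = - 4 \frac{2 + 2 p}{3 + p} = - \frac{4 \left(2 + 2 p\right)}{3 + p}$)
$P{\left(r \right)} = 4 + \frac{r}{97}$ ($P{\left(r \right)} = 4 - \frac{r}{-97} = 4 - r \left(- \frac{1}{97}\right) = 4 - - \frac{r}{97} = 4 + \frac{r}{97}$)
$d = -2611$ ($d = -3 + \frac{8 \left(-1 - -5\right)}{3 - 5} \left(\left(-22\right) \left(-8\right) - 13\right) = -3 + \frac{8 \left(-1 + 5\right)}{-2} \left(176 - 13\right) = -3 + 8 \left(- \frac{1}{2}\right) 4 \cdot 163 = -3 - 2608 = -2611$)
$d - P{\left(A \right)} = -2611 - \left(4 + \frac{1}{97} \left(-21\right)\right) = -2611 - \left(4 - \frac{21}{97}\right) = -2611 - \frac{367}{97} = - \frac{253634}{97}$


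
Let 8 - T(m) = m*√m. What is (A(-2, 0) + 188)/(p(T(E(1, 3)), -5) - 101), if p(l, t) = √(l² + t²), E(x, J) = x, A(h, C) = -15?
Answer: -17473/10127 - 173*√74/10127 ≈ -1.8723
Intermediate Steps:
T(m) = 8 - m^(3/2) (T(m) = 8 - m*√m = 8 - m^(3/2))
(A(-2, 0) + 188)/(p(T(E(1, 3)), -5) - 101) = (-15 + 188)/(√((8 - 1^(3/2))² + (-5)²) - 101) = 173/(√((8 - 1*1)² + 25) - 101) = 173/(√((8 - 1)² + 25) - 101) = 173/(√(7² + 25) - 101) = 173/(√(49 + 25) - 101) = 173/(√74 - 101) = 173/(-101 + √74)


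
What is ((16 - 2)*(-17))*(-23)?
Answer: 5474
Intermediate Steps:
((16 - 2)*(-17))*(-23) = (14*(-17))*(-23) = -238*(-23) = 5474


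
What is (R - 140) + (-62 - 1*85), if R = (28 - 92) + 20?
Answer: -331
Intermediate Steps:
R = -44 (R = -64 + 20 = -44)
(R - 140) + (-62 - 1*85) = (-44 - 140) + (-62 - 1*85) = -184 + (-62 - 85) = -184 - 147 = -331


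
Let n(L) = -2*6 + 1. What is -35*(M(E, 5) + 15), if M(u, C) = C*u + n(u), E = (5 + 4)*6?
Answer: -9590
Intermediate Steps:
n(L) = -11 (n(L) = -12 + 1 = -11)
E = 54 (E = 9*6 = 54)
M(u, C) = -11 + C*u (M(u, C) = C*u - 11 = -11 + C*u)
-35*(M(E, 5) + 15) = -35*((-11 + 5*54) + 15) = -35*((-11 + 270) + 15) = -35*(259 + 15) = -35*274 = -9590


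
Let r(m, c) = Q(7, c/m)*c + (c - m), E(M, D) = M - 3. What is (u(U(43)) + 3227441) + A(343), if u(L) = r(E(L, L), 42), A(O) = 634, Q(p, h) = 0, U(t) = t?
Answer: 3228077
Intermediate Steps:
E(M, D) = -3 + M
r(m, c) = c - m (r(m, c) = 0*c + (c - m) = 0 + (c - m) = c - m)
u(L) = 45 - L (u(L) = 42 - (-3 + L) = 42 + (3 - L) = 45 - L)
(u(U(43)) + 3227441) + A(343) = ((45 - 1*43) + 3227441) + 634 = ((45 - 43) + 3227441) + 634 = (2 + 3227441) + 634 = 3227443 + 634 = 3228077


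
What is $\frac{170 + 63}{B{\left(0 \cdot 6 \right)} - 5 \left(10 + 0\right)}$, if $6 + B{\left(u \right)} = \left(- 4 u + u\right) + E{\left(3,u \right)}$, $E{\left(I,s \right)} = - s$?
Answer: $- \frac{233}{56} \approx -4.1607$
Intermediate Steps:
$B{\left(u \right)} = -6 - 4 u$ ($B{\left(u \right)} = -6 + \left(\left(- 4 u + u\right) - u\right) = -6 - 4 u$)
$\frac{170 + 63}{B{\left(0 \cdot 6 \right)} - 5 \left(10 + 0\right)} = \frac{170 + 63}{\left(-6 - 4 \cdot 0 \cdot 6\right) - 5 \left(10 + 0\right)} = \frac{233}{\left(-6 - 0\right) - 50} = \frac{233}{\left(-6 + 0\right) - 50} = \frac{233}{-6 - 50} = \frac{233}{-56} = 233 \left(- \frac{1}{56}\right) = - \frac{233}{56}$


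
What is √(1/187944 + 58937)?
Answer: √520457133885594/93972 ≈ 242.77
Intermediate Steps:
√(1/187944 + 58937) = √(11076855529/187944) = √520457133885594/93972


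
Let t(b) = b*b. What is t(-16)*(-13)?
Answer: -3328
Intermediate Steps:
t(b) = b²
t(-16)*(-13) = (-16)²*(-13) = 256*(-13) = -3328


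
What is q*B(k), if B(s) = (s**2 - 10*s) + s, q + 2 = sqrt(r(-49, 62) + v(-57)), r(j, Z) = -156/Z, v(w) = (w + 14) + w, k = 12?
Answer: -72 + 36*I*sqrt(98518)/31 ≈ -72.0 + 364.5*I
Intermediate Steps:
v(w) = 14 + 2*w (v(w) = (14 + w) + w = 14 + 2*w)
q = -2 + I*sqrt(98518)/31 (q = -2 + sqrt(-156/62 + (14 + 2*(-57))) = -2 + sqrt(-156*1/62 + (14 - 114)) = -2 + sqrt(-78/31 - 100) = -2 + sqrt(-3178/31) = -2 + I*sqrt(98518)/31 ≈ -2.0 + 10.125*I)
B(s) = s**2 - 9*s
q*B(k) = (-2 + I*sqrt(98518)/31)*(12*(-9 + 12)) = (-2 + I*sqrt(98518)/31)*(12*3) = (-2 + I*sqrt(98518)/31)*36 = -72 + 36*I*sqrt(98518)/31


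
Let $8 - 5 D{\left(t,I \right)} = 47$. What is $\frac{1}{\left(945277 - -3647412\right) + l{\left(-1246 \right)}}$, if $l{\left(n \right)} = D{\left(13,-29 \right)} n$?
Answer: $\frac{5}{23012039} \approx 2.1728 \cdot 10^{-7}$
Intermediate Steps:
$D{\left(t,I \right)} = - \frac{39}{5}$ ($D{\left(t,I \right)} = \frac{8}{5} - \frac{47}{5} = - \frac{39}{5}$)
$l{\left(n \right)} = - \frac{39 n}{5}$
$\frac{1}{\left(945277 - -3647412\right) + l{\left(-1246 \right)}} = \frac{1}{\left(945277 - -3647412\right) - - \frac{48594}{5}} = \frac{1}{\left(945277 + 3647412\right) + \frac{48594}{5}} = \frac{1}{4592689 + \frac{48594}{5}} = \frac{1}{\frac{23012039}{5}} = \frac{5}{23012039}$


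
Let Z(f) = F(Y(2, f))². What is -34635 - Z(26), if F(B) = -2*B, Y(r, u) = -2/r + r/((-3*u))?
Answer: -52686235/1521 ≈ -34639.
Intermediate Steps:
Y(r, u) = -2/r - r/(3*u) (Y(r, u) = -2/r + r*(-1/(3*u)) = -2/r - r/(3*u))
Z(f) = (2 + 4/(3*f))² (Z(f) = (-2*(-2/2 - ⅓*2/f))² = (-2*(-2*½ - 2/(3*f)))² = (-2*(-1 - 2/(3*f)))² = (2 + 4/(3*f))²)
-34635 - Z(26) = -34635 - (2 + (4/3)/26)² = -34635 - (2 + (4/3)*(1/26))² = -34635 - (2 + 2/39)² = -34635 - (80/39)² = -34635 - 1*6400/1521 = -34635 - 6400/1521 = -52686235/1521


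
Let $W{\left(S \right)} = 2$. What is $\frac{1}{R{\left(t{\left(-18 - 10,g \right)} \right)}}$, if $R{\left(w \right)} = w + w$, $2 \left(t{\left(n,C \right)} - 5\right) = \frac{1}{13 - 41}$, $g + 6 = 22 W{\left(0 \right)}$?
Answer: $\frac{28}{279} \approx 0.10036$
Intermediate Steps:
$g = 38$ ($g = -6 + 22 \cdot 2 = -6 + 44 = 38$)
$t{\left(n,C \right)} = \frac{279}{56}$ ($t{\left(n,C \right)} = 5 + \frac{1}{2 \left(13 - 41\right)} = 5 + \frac{1}{2 \left(-28\right)} = 5 + \frac{1}{2} \left(- \frac{1}{28}\right) = 5 - \frac{1}{56} = \frac{279}{56}$)
$R{\left(w \right)} = 2 w$
$\frac{1}{R{\left(t{\left(-18 - 10,g \right)} \right)}} = \frac{1}{2 \cdot \frac{279}{56}} = \frac{1}{\frac{279}{28}} = \frac{28}{279}$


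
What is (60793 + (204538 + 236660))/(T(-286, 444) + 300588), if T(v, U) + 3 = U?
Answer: 501991/301029 ≈ 1.6676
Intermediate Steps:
T(v, U) = -3 + U
(60793 + (204538 + 236660))/(T(-286, 444) + 300588) = (60793 + (204538 + 236660))/((-3 + 444) + 300588) = (60793 + 441198)/(441 + 300588) = 501991/301029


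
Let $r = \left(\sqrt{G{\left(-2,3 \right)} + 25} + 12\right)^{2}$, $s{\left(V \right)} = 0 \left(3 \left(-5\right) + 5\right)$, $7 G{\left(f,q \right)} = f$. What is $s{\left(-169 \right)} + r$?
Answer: $\frac{\left(84 + \sqrt{1211}\right)^{2}}{49} \approx 288.03$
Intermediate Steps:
$G{\left(f,q \right)} = \frac{f}{7}$
$s{\left(V \right)} = 0$ ($s{\left(V \right)} = 0 \left(-15 + 5\right) = 0 \left(-10\right) = 0$)
$r = \left(12 + \frac{\sqrt{1211}}{7}\right)^{2}$ ($r = \left(\sqrt{\frac{1}{7} \left(-2\right) + 25} + 12\right)^{2} = \left(\sqrt{- \frac{2}{7} + 25} + 12\right)^{2} = \left(\sqrt{\frac{173}{7}} + 12\right)^{2} = \left(\frac{\sqrt{1211}}{7} + 12\right)^{2} = \left(12 + \frac{\sqrt{1211}}{7}\right)^{2} \approx 288.03$)
$s{\left(-169 \right)} + r = 0 + \frac{\left(84 + \sqrt{1211}\right)^{2}}{49} = \frac{\left(84 + \sqrt{1211}\right)^{2}}{49}$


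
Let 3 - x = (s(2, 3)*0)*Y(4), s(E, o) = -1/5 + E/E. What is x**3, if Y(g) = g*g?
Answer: 27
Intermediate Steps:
s(E, o) = 4/5 (s(E, o) = -1*1/5 + 1 = -1/5 + 1 = 4/5)
Y(g) = g**2
x = 3 (x = 3 - (4/5)*0*4**2 = 3 - 0*16 = 3 - 1*0 = 3 + 0 = 3)
x**3 = 3**3 = 27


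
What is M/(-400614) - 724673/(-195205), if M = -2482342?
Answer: 387439859666/39100927935 ≈ 9.9087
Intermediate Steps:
M/(-400614) - 724673/(-195205) = -2482342/(-400614) - 724673/(-195205) = -2482342*(-1/400614) - 724673*(-1/195205) = 1241171/200307 + 724673/195205 = 387439859666/39100927935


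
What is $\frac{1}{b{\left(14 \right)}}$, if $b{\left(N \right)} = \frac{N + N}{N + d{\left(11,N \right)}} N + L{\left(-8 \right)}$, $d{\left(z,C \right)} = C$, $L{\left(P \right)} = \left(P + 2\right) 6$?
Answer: $- \frac{1}{22} \approx -0.045455$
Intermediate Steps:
$L{\left(P \right)} = 12 + 6 P$ ($L{\left(P \right)} = \left(2 + P\right) 6 = 12 + 6 P$)
$b{\left(N \right)} = -36 + N$ ($b{\left(N \right)} = \frac{N + N}{N + N} N + \left(12 + 6 \left(-8\right)\right) = \frac{2 N}{2 N} N + \left(12 - 48\right) = 2 N \frac{1}{2 N} N - 36 = 1 N - 36 = N - 36 = -36 + N$)
$\frac{1}{b{\left(14 \right)}} = \frac{1}{-36 + 14} = \frac{1}{-22} = - \frac{1}{22}$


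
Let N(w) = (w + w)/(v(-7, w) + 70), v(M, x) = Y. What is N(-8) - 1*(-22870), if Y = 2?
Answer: 205828/9 ≈ 22870.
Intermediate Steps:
v(M, x) = 2
N(w) = w/36 (N(w) = (w + w)/(2 + 70) = (2*w)/72 = (2*w)*(1/72) = w/36)
N(-8) - 1*(-22870) = (1/36)*(-8) - 1*(-22870) = -2/9 + 22870 = 205828/9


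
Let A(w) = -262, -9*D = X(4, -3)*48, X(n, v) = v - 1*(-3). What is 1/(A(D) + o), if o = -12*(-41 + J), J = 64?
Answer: -1/538 ≈ -0.0018587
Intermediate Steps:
X(n, v) = 3 + v (X(n, v) = v + 3 = 3 + v)
D = 0 (D = -(3 - 3)*48/9 = -0*48 = -⅑*0 = 0)
o = -276 (o = -12*(-41 + 64) = -12*23 = -276)
1/(A(D) + o) = 1/(-262 - 276) = 1/(-538) = -1/538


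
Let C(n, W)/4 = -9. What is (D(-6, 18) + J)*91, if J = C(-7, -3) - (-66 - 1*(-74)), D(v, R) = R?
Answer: -2366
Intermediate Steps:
C(n, W) = -36 (C(n, W) = 4*(-9) = -36)
J = -44 (J = -36 - (-66 - 1*(-74)) = -36 - (-66 + 74) = -36 - 1*8 = -36 - 8 = -44)
(D(-6, 18) + J)*91 = (18 - 44)*91 = -26*91 = -2366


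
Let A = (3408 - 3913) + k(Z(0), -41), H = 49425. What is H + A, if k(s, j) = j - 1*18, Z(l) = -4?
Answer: 48861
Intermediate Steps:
k(s, j) = -18 + j (k(s, j) = j - 18 = -18 + j)
A = -564 (A = (3408 - 3913) + (-18 - 41) = -505 - 59 = -564)
H + A = 49425 - 564 = 48861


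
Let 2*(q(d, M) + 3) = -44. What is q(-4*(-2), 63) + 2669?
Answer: 2644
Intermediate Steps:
q(d, M) = -25 (q(d, M) = -3 + (½)*(-44) = -3 - 22 = -25)
q(-4*(-2), 63) + 2669 = -25 + 2669 = 2644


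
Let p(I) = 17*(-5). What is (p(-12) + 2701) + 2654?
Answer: 5270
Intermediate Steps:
p(I) = -85
(p(-12) + 2701) + 2654 = (-85 + 2701) + 2654 = 2616 + 2654 = 5270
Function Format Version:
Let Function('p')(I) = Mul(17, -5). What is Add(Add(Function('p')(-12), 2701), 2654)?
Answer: 5270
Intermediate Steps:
Function('p')(I) = -85
Add(Add(Function('p')(-12), 2701), 2654) = Add(Add(-85, 2701), 2654) = Add(2616, 2654) = 5270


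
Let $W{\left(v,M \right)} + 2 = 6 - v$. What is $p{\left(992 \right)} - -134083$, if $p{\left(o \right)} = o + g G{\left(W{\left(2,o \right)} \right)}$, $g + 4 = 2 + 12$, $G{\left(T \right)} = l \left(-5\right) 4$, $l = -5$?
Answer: $136075$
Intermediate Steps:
$W{\left(v,M \right)} = 4 - v$ ($W{\left(v,M \right)} = -2 - \left(-6 + v\right) = 4 - v$)
$G{\left(T \right)} = 100$ ($G{\left(T \right)} = \left(-5\right) \left(-5\right) 4 = 25 \cdot 4 = 100$)
$g = 10$ ($g = -4 + \left(2 + 12\right) = -4 + 14 = 10$)
$p{\left(o \right)} = 1000 + o$ ($p{\left(o \right)} = o + 10 \cdot 100 = o + 1000 = 1000 + o$)
$p{\left(992 \right)} - -134083 = \left(1000 + 992\right) - -134083 = 1992 + 134083 = 136075$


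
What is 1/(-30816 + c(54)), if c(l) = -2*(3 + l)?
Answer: -1/30930 ≈ -3.2331e-5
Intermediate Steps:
c(l) = -6 - 2*l
1/(-30816 + c(54)) = 1/(-30816 + (-6 - 2*54)) = 1/(-30816 + (-6 - 108)) = 1/(-30816 - 114) = 1/(-30930) = -1/30930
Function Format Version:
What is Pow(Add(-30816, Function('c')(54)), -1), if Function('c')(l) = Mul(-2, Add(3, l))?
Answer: Rational(-1, 30930) ≈ -3.2331e-5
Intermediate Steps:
Function('c')(l) = Add(-6, Mul(-2, l))
Pow(Add(-30816, Function('c')(54)), -1) = Pow(Add(-30816, Add(-6, Mul(-2, 54))), -1) = Pow(Add(-30816, Add(-6, -108)), -1) = Pow(Add(-30816, -114), -1) = Pow(-30930, -1) = Rational(-1, 30930)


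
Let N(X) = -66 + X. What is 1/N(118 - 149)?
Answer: -1/97 ≈ -0.010309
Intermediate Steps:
1/N(118 - 149) = 1/(-66 + (118 - 149)) = 1/(-66 - 31) = 1/(-97) = -1/97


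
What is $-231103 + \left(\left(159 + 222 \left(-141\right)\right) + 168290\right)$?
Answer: $-93956$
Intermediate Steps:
$-231103 + \left(\left(159 + 222 \left(-141\right)\right) + 168290\right) = -231103 + \left(\left(159 - 31302\right) + 168290\right) = -231103 + \left(-31143 + 168290\right) = -231103 + 137147 = -93956$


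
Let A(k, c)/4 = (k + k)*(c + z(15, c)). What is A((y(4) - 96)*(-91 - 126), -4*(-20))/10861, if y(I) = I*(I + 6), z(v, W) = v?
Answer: 9235520/10861 ≈ 850.34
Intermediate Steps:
y(I) = I*(6 + I)
A(k, c) = 8*k*(15 + c) (A(k, c) = 4*((k + k)*(c + 15)) = 4*((2*k)*(15 + c)) = 4*(2*k*(15 + c)) = 8*k*(15 + c))
A((y(4) - 96)*(-91 - 126), -4*(-20))/10861 = (8*((4*(6 + 4) - 96)*(-91 - 126))*(15 - 4*(-20)))/10861 = (8*((4*10 - 96)*(-217))*(15 + 80))*(1/10861) = (8*((40 - 96)*(-217))*95)*(1/10861) = (8*(-56*(-217))*95)*(1/10861) = (8*12152*95)*(1/10861) = 9235520*(1/10861) = 9235520/10861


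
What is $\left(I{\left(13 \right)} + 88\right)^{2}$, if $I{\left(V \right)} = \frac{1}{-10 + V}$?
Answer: $\frac{70225}{9} \approx 7802.8$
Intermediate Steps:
$\left(I{\left(13 \right)} + 88\right)^{2} = \left(\frac{1}{-10 + 13} + 88\right)^{2} = \left(\frac{1}{3} + 88\right)^{2} = \left(\frac{265}{3}\right)^{2} = \frac{70225}{9}$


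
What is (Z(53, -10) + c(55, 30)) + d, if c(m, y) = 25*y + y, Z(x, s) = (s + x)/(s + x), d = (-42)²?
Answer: 2545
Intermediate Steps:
d = 1764
Z(x, s) = 1
c(m, y) = 26*y
(Z(53, -10) + c(55, 30)) + d = (1 + 26*30) + 1764 = (1 + 780) + 1764 = 781 + 1764 = 2545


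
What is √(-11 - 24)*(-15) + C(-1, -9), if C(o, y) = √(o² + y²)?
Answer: √82 - 15*I*√35 ≈ 9.0554 - 88.741*I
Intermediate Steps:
√(-11 - 24)*(-15) + C(-1, -9) = √(-11 - 24)*(-15) + √((-1)² + (-9)²) = √(-35)*(-15) + √(1 + 81) = (I*√35)*(-15) + √82 = -15*I*√35 + √82 = √82 - 15*I*√35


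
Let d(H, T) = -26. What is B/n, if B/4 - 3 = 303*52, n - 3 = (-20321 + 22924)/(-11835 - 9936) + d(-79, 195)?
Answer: -20181717/7402 ≈ -2726.5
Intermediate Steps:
n = -503336/21771 (n = 3 + ((-20321 + 22924)/(-11835 - 9936) - 26) = 3 + (2603/(-21771) - 26) = 3 + (2603*(-1/21771) - 26) = 3 + (-2603/21771 - 26) = 3 - 568649/21771 = -503336/21771 ≈ -23.120)
B = 63036 (B = 12 + 4*(303*52) = 12 + 4*15756 = 12 + 63024 = 63036)
B/n = 63036/(-503336/21771) = 63036*(-21771/503336) = -20181717/7402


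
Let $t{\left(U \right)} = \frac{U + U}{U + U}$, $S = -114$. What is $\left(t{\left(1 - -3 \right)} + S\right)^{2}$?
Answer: $12769$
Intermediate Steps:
$t{\left(U \right)} = 1$ ($t{\left(U \right)} = \frac{2 U}{2 U} = 2 U \frac{1}{2 U} = 1$)
$\left(t{\left(1 - -3 \right)} + S\right)^{2} = \left(1 - 114\right)^{2} = \left(-113\right)^{2} = 12769$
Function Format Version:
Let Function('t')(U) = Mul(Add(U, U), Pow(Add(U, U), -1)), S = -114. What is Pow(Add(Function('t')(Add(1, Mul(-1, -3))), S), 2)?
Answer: 12769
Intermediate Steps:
Function('t')(U) = 1 (Function('t')(U) = Mul(Mul(2, U), Pow(Mul(2, U), -1)) = Mul(Mul(2, U), Mul(Rational(1, 2), Pow(U, -1))) = 1)
Pow(Add(Function('t')(Add(1, Mul(-1, -3))), S), 2) = Pow(Add(1, -114), 2) = Pow(-113, 2) = 12769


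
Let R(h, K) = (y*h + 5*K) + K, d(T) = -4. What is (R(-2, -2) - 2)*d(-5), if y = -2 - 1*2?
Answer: 24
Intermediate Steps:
y = -4 (y = -2 - 2 = -4)
R(h, K) = -4*h + 6*K (R(h, K) = (-4*h + 5*K) + K = -4*h + 6*K)
(R(-2, -2) - 2)*d(-5) = ((-4*(-2) + 6*(-2)) - 2)*(-4) = ((8 - 12) - 2)*(-4) = (-4 - 2)*(-4) = -6*(-4) = 24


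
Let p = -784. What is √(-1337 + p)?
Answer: I*√2121 ≈ 46.054*I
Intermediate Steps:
√(-1337 + p) = √(-1337 - 784) = √(-2121) = I*√2121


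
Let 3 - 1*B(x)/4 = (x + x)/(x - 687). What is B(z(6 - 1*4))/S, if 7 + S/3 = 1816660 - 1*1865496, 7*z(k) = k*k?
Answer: -57692/704071845 ≈ -8.1941e-5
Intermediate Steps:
z(k) = k²/7 (z(k) = (k*k)/7 = k²/7)
S = -146529 (S = -21 + 3*(1816660 - 1*1865496) = -21 + 3*(1816660 - 1865496) = -21 + 3*(-48836) = -21 - 146508 = -146529)
B(x) = 12 - 8*x/(-687 + x) (B(x) = 12 - 4*(x + x)/(x - 687) = 12 - 4*2*x/(-687 + x) = 12 - 8*x/(-687 + x))
B(z(6 - 1*4))/S = (4*(-2061 + (6 - 1*4)²/7)/(-687 + (6 - 1*4)²/7))/(-146529) = (4*(-2061 + (6 - 4)²/7)/(-687 + (6 - 4)²/7))*(-1/146529) = (4*(-2061 + (⅐)*2²)/(-687 + (⅐)*2²))*(-1/146529) = (4*(-2061 + (⅐)*4)/(-687 + (⅐)*4))*(-1/146529) = (4*(-2061 + 4/7)/(-687 + 4/7))*(-1/146529) = (4*(-14423/7)/(-4805/7))*(-1/146529) = (4*(-7/4805)*(-14423/7))*(-1/146529) = (57692/4805)*(-1/146529) = -57692/704071845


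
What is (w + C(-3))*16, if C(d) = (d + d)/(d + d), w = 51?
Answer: 832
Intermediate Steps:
C(d) = 1 (C(d) = (2*d)/((2*d)) = (2*d)*(1/(2*d)) = 1)
(w + C(-3))*16 = (51 + 1)*16 = 52*16 = 832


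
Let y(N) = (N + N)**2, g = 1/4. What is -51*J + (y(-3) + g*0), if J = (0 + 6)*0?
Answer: 36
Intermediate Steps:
g = 1/4 ≈ 0.25000
y(N) = 4*N**2 (y(N) = (2*N)**2 = 4*N**2)
J = 0 (J = 6*0 = 0)
-51*J + (y(-3) + g*0) = -51*0 + (4*(-3)**2 + (1/4)*0) = 0 + (4*9 + 0) = 0 + (36 + 0) = 0 + 36 = 36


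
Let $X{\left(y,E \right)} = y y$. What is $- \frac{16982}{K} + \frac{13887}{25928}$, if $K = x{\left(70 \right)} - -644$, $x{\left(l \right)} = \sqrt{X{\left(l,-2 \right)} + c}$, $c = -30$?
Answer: $- \frac{138933688741}{5313502824} + \frac{8491 \sqrt{4870}}{204933} \approx -23.256$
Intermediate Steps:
$X{\left(y,E \right)} = y^{2}$
$x{\left(l \right)} = \sqrt{-30 + l^{2}}$ ($x{\left(l \right)} = \sqrt{l^{2} - 30} = \sqrt{-30 + l^{2}}$)
$K = 644 + \sqrt{4870}$ ($K = \sqrt{-30 + 70^{2}} - -644 = \sqrt{-30 + 4900} + 644 = \sqrt{4870} + 644 = 644 + \sqrt{4870} \approx 713.79$)
$- \frac{16982}{K} + \frac{13887}{25928} = - \frac{16982}{644 + \sqrt{4870}} + \frac{13887}{25928} = \frac{13887}{25928} - \frac{16982}{644 + \sqrt{4870}}$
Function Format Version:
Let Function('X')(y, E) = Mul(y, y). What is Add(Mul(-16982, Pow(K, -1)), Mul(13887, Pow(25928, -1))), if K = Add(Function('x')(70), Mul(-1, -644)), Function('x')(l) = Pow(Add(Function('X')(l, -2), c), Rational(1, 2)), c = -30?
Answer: Add(Rational(-138933688741, 5313502824), Mul(Rational(8491, 204933), Pow(4870, Rational(1, 2)))) ≈ -23.256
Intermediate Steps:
Function('X')(y, E) = Pow(y, 2)
Function('x')(l) = Pow(Add(-30, Pow(l, 2)), Rational(1, 2)) (Function('x')(l) = Pow(Add(Pow(l, 2), -30), Rational(1, 2)) = Pow(Add(-30, Pow(l, 2)), Rational(1, 2)))
K = Add(644, Pow(4870, Rational(1, 2))) (K = Add(Pow(Add(-30, Pow(70, 2)), Rational(1, 2)), Mul(-1, -644)) = Add(Pow(Add(-30, 4900), Rational(1, 2)), 644) = Add(Pow(4870, Rational(1, 2)), 644) = Add(644, Pow(4870, Rational(1, 2))) ≈ 713.79)
Add(Mul(-16982, Pow(K, -1)), Mul(13887, Pow(25928, -1))) = Add(Mul(-16982, Pow(Add(644, Pow(4870, Rational(1, 2))), -1)), Mul(13887, Pow(25928, -1))) = Add(Mul(-16982, Pow(Add(644, Pow(4870, Rational(1, 2))), -1)), Mul(13887, Rational(1, 25928))) = Add(Mul(-16982, Pow(Add(644, Pow(4870, Rational(1, 2))), -1)), Rational(13887, 25928)) = Add(Rational(13887, 25928), Mul(-16982, Pow(Add(644, Pow(4870, Rational(1, 2))), -1)))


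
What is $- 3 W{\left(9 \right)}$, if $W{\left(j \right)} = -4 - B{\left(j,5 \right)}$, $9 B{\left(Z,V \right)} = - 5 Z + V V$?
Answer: $\frac{16}{3} \approx 5.3333$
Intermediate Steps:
$B{\left(Z,V \right)} = - \frac{5 Z}{9} + \frac{V^{2}}{9}$ ($B{\left(Z,V \right)} = \frac{- 5 Z + V V}{9} = \frac{- 5 Z + V^{2}}{9} = \frac{V^{2} - 5 Z}{9} = - \frac{5 Z}{9} + \frac{V^{2}}{9}$)
$W{\left(j \right)} = - \frac{61}{9} + \frac{5 j}{9}$ ($W{\left(j \right)} = -4 - \left(- \frac{5 j}{9} + \frac{5^{2}}{9}\right) = -4 - \left(- \frac{5 j}{9} + \frac{1}{9} \cdot 25\right) = -4 - \left(- \frac{5 j}{9} + \frac{25}{9}\right) = -4 - \left(\frac{25}{9} - \frac{5 j}{9}\right) = -4 + \left(- \frac{25}{9} + \frac{5 j}{9}\right) = - \frac{61}{9} + \frac{5 j}{9}$)
$- 3 W{\left(9 \right)} = - 3 \left(- \frac{61}{9} + \frac{5}{9} \cdot 9\right) = - 3 \left(- \frac{61}{9} + 5\right) = \left(-3\right) \left(- \frac{16}{9}\right) = \frac{16}{3}$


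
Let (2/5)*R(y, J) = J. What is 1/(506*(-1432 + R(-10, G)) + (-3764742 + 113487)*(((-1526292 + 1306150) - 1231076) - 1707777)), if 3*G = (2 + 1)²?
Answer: 1/11534295567928 ≈ 8.6698e-14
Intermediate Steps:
G = 3 (G = (2 + 1)²/3 = (⅓)*3² = (⅓)*9 = 3)
R(y, J) = 5*J/2
1/(506*(-1432 + R(-10, G)) + (-3764742 + 113487)*(((-1526292 + 1306150) - 1231076) - 1707777)) = 1/(506*(-1432 + (5/2)*3) + (-3764742 + 113487)*(((-1526292 + 1306150) - 1231076) - 1707777)) = 1/(506*(-1432 + 15/2) - 3651255*((-220142 - 1231076) - 1707777)) = 1/(506*(-2849/2) - 3651255*(-1451218 - 1707777)) = 1/(-720797 - 3651255*(-3158995)) = 1/(-720797 + 11534296288725) = 1/11534295567928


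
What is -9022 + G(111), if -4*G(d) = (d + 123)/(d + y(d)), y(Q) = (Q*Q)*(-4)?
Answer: -295759165/32782 ≈ -9022.0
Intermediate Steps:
y(Q) = -4*Q² (y(Q) = Q²*(-4) = -4*Q²)
G(d) = -(123 + d)/(4*(d - 4*d²)) (G(d) = -(d + 123)/(4*(d - 4*d²)) = -(123 + d)/(4*(d - 4*d²)))
-9022 + G(111) = -9022 + (¼)*(123 + 111)/(111*(-1 + 4*111)) = -9022 + (¼)*(1/111)*234/(-1 + 444) = -9022 + (¼)*(1/111)*234/443 = -9022 + (¼)*(1/111)*(1/443)*234 = -9022 + 39/32782 = -295759165/32782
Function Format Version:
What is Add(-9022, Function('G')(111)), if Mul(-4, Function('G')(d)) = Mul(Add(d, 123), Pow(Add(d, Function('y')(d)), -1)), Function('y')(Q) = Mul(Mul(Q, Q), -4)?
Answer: Rational(-295759165, 32782) ≈ -9022.0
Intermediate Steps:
Function('y')(Q) = Mul(-4, Pow(Q, 2)) (Function('y')(Q) = Mul(Pow(Q, 2), -4) = Mul(-4, Pow(Q, 2)))
Function('G')(d) = Mul(Rational(-1, 4), Pow(Add(d, Mul(-4, Pow(d, 2))), -1), Add(123, d)) (Function('G')(d) = Mul(Rational(-1, 4), Mul(Add(d, 123), Pow(Add(d, Mul(-4, Pow(d, 2))), -1))) = Mul(Rational(-1, 4), Mul(Add(123, d), Pow(Add(d, Mul(-4, Pow(d, 2))), -1))) = Mul(Rational(-1, 4), Mul(Pow(Add(d, Mul(-4, Pow(d, 2))), -1), Add(123, d))) = Mul(Rational(-1, 4), Pow(Add(d, Mul(-4, Pow(d, 2))), -1), Add(123, d)))
Add(-9022, Function('G')(111)) = Add(-9022, Mul(Rational(1, 4), Pow(111, -1), Pow(Add(-1, Mul(4, 111)), -1), Add(123, 111))) = Add(-9022, Mul(Rational(1, 4), Rational(1, 111), Pow(Add(-1, 444), -1), 234)) = Add(-9022, Mul(Rational(1, 4), Rational(1, 111), Pow(443, -1), 234)) = Add(-9022, Mul(Rational(1, 4), Rational(1, 111), Rational(1, 443), 234)) = Add(-9022, Rational(39, 32782)) = Rational(-295759165, 32782)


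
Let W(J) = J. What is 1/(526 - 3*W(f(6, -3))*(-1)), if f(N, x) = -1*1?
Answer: 1/523 ≈ 0.0019120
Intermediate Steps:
f(N, x) = -1
1/(526 - 3*W(f(6, -3))*(-1)) = 1/(526 - 3*(-1)*(-1)) = 1/(526 + 3*(-1)) = 1/(526 - 3) = 1/523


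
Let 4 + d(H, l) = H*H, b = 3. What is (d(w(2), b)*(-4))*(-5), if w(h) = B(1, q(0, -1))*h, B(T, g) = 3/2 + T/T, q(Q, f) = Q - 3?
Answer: 420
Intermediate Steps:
q(Q, f) = -3 + Q
B(T, g) = 5/2 (B(T, g) = 3*(1/2) + 1 = 3/2 + 1 = 5/2)
w(h) = 5*h/2
d(H, l) = -4 + H**2 (d(H, l) = -4 + H*H = -4 + H**2)
(d(w(2), b)*(-4))*(-5) = ((-4 + ((5/2)*2)**2)*(-4))*(-5) = ((-4 + 5**2)*(-4))*(-5) = ((-4 + 25)*(-4))*(-5) = (21*(-4))*(-5) = -84*(-5) = 420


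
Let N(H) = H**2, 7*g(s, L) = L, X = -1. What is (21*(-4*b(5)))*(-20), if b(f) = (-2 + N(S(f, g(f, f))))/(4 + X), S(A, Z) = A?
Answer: 12880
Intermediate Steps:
g(s, L) = L/7
b(f) = -2/3 + f**2/3 (b(f) = (-2 + f**2)/(4 - 1) = (-2 + f**2)/3 = (-2 + f**2)*(1/3) = -2/3 + f**2/3)
(21*(-4*b(5)))*(-20) = (21*(-4*(-2/3 + (1/3)*5**2)))*(-20) = (21*(-4*(-2/3 + (1/3)*25)))*(-20) = (21*(-4*(-2/3 + 25/3)))*(-20) = (21*(-4*23/3))*(-20) = (21*(-92/3))*(-20) = -644*(-20) = 12880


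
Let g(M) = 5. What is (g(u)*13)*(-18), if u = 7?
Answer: -1170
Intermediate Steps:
(g(u)*13)*(-18) = (5*13)*(-18) = 65*(-18) = -1170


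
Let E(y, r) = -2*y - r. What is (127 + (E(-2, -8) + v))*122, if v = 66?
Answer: 25010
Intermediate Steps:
E(y, r) = -r - 2*y
(127 + (E(-2, -8) + v))*122 = (127 + ((-1*(-8) - 2*(-2)) + 66))*122 = (127 + ((8 + 4) + 66))*122 = (127 + (12 + 66))*122 = (127 + 78)*122 = 205*122 = 25010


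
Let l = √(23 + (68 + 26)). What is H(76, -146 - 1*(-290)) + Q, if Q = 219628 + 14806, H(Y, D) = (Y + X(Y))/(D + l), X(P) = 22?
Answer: 537089862/2291 - 98*√13/6873 ≈ 2.3443e+5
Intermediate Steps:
l = 3*√13 (l = √(23 + 94) = √117 = 3*√13 ≈ 10.817)
H(Y, D) = (22 + Y)/(D + 3*√13) (H(Y, D) = (Y + 22)/(D + 3*√13) = (22 + Y)/(D + 3*√13))
Q = 234434
H(76, -146 - 1*(-290)) + Q = (22 + 76)/((-146 - 1*(-290)) + 3*√13) + 234434 = 98/((-146 + 290) + 3*√13) + 234434 = 98/(144 + 3*√13) + 234434 = 234434 + 98/(144 + 3*√13)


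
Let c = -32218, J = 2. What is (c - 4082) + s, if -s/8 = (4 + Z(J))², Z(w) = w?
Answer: -36588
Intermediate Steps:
s = -288 (s = -8*(4 + 2)² = -8*6² = -8*36 = -288)
(c - 4082) + s = (-32218 - 4082) - 288 = -36300 - 288 = -36588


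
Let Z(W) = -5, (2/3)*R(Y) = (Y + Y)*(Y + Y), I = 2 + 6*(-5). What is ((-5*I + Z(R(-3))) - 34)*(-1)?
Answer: -101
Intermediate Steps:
I = -28 (I = 2 - 30 = -28)
R(Y) = 6*Y**2 (R(Y) = 3*((Y + Y)*(Y + Y))/2 = 3*((2*Y)*(2*Y))/2 = 3*(4*Y**2)/2 = 6*Y**2)
((-5*I + Z(R(-3))) - 34)*(-1) = ((-5*(-28) - 5) - 34)*(-1) = ((140 - 5) - 34)*(-1) = (135 - 34)*(-1) = 101*(-1) = -101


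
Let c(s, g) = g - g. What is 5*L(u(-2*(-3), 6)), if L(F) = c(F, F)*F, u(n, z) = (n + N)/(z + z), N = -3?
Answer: 0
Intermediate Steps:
c(s, g) = 0
u(n, z) = (-3 + n)/(2*z) (u(n, z) = (n - 3)/(z + z) = (-3 + n)/((2*z)) = (-3 + n)*(1/(2*z)) = (-3 + n)/(2*z))
L(F) = 0 (L(F) = 0*F = 0)
5*L(u(-2*(-3), 6)) = 5*0 = 0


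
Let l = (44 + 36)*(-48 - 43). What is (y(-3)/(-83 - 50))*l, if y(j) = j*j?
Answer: 9360/19 ≈ 492.63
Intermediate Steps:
l = -7280 (l = 80*(-91) = -7280)
y(j) = j²
(y(-3)/(-83 - 50))*l = ((-3)²/(-83 - 50))*(-7280) = (9/(-133))*(-7280) = -1/133*9*(-7280) = -9/133*(-7280) = 9360/19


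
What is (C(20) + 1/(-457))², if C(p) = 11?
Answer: 25260676/208849 ≈ 120.95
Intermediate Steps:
(C(20) + 1/(-457))² = (11 + 1/(-457))² = (11 - 1/457)² = (5026/457)² = 25260676/208849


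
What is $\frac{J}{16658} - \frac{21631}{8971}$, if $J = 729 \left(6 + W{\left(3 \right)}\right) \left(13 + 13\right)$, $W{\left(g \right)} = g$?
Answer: $\frac{584998904}{74719459} \approx 7.8293$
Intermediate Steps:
$J = 170586$ ($J = 729 \left(6 + 3\right) \left(13 + 13\right) = 729 \cdot 9 \cdot 26 = 729 \cdot 234 = 170586$)
$\frac{J}{16658} - \frac{21631}{8971} = \frac{170586}{16658} - \frac{21631}{8971} = 170586 \cdot \frac{1}{16658} - \frac{21631}{8971} = \frac{85293}{8329} - \frac{21631}{8971} = \frac{584998904}{74719459}$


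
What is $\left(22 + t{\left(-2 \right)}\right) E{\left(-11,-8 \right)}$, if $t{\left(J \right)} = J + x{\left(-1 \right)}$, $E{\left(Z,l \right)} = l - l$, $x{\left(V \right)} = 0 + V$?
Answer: $0$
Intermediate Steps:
$x{\left(V \right)} = V$
$E{\left(Z,l \right)} = 0$
$t{\left(J \right)} = -1 + J$ ($t{\left(J \right)} = J - 1 = -1 + J$)
$\left(22 + t{\left(-2 \right)}\right) E{\left(-11,-8 \right)} = \left(22 - 3\right) 0 = 19 \cdot 0 = 0$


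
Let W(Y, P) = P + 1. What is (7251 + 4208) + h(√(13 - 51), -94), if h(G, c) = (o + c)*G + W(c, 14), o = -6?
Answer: 11474 - 100*I*√38 ≈ 11474.0 - 616.44*I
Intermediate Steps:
W(Y, P) = 1 + P
h(G, c) = 15 + G*(-6 + c) (h(G, c) = (-6 + c)*G + (1 + 14) = G*(-6 + c) + 15 = 15 + G*(-6 + c))
(7251 + 4208) + h(√(13 - 51), -94) = (7251 + 4208) + (15 - 6*√(13 - 51) + √(13 - 51)*(-94)) = 11459 + (15 - 6*I*√38 + √(-38)*(-94)) = 11459 + (15 - 6*I*√38 + (I*√38)*(-94)) = 11459 + (15 - 6*I*√38 - 94*I*√38) = 11459 + (15 - 100*I*√38) = 11474 - 100*I*√38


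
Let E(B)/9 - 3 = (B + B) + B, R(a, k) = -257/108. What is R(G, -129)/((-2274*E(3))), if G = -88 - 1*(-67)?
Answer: 257/26523936 ≈ 9.6894e-6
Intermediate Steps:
G = -21 (G = -88 + 67 = -21)
R(a, k) = -257/108 (R(a, k) = -257*1/108 = -257/108)
E(B) = 27 + 27*B (E(B) = 27 + 9*((B + B) + B) = 27 + 9*(2*B + B) = 27 + 9*(3*B) = 27 + 27*B)
R(G, -129)/((-2274*E(3))) = -257*(-1/(2274*(27 + 27*3)))/108 = -257*(-1/(2274*(27 + 81)))/108 = -257/(108*((-2274*108))) = -257/108/(-245592) = -257/108*(-1/245592) = 257/26523936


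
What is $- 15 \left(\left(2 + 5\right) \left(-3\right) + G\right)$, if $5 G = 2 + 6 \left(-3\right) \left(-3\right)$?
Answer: $147$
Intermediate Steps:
$G = \frac{56}{5}$ ($G = \frac{2 + 6 \left(-3\right) \left(-3\right)}{5} = \frac{2 - -54}{5} = \frac{2 + 54}{5} = \frac{1}{5} \cdot 56 = \frac{56}{5} \approx 11.2$)
$- 15 \left(\left(2 + 5\right) \left(-3\right) + G\right) = - 15 \left(\left(2 + 5\right) \left(-3\right) + \frac{56}{5}\right) = - 15 \left(7 \left(-3\right) + \frac{56}{5}\right) = - 15 \left(-21 + \frac{56}{5}\right) = \left(-15\right) \left(- \frac{49}{5}\right) = 147$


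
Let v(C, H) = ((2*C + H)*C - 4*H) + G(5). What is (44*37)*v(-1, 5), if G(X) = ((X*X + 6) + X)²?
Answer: 2072444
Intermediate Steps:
G(X) = (6 + X + X²)² (G(X) = ((X² + 6) + X)² = ((6 + X²) + X)² = (6 + X + X²)²)
v(C, H) = 1296 - 4*H + C*(H + 2*C) (v(C, H) = ((2*C + H)*C - 4*H) + (6 + 5 + 5²)² = ((H + 2*C)*C - 4*H) + (6 + 5 + 25)² = (C*(H + 2*C) - 4*H) + 36² = (-4*H + C*(H + 2*C)) + 1296 = 1296 - 4*H + C*(H + 2*C))
(44*37)*v(-1, 5) = (44*37)*(1296 - 4*5 + 2*(-1)² - 1*5) = 1628*(1296 - 20 + 2*1 - 5) = 1628*(1296 - 20 + 2 - 5) = 1628*1273 = 2072444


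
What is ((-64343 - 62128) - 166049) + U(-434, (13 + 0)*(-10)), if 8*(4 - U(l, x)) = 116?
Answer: -585061/2 ≈ -2.9253e+5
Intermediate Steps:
U(l, x) = -21/2 (U(l, x) = 4 - 1/8*116 = 4 - 29/2 = -21/2)
((-64343 - 62128) - 166049) + U(-434, (13 + 0)*(-10)) = ((-64343 - 62128) - 166049) - 21/2 = (-126471 - 166049) - 21/2 = -292520 - 21/2 = -585061/2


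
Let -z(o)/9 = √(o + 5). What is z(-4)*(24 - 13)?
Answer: -99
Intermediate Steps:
z(o) = -9*√(5 + o) (z(o) = -9*√(o + 5) = -9*√(5 + o))
z(-4)*(24 - 13) = (-9*√(5 - 4))*(24 - 13) = -9*√1*11 = -9*1*11 = -9*11 = -99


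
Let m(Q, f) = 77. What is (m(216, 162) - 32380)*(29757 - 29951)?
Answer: 6266782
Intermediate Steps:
(m(216, 162) - 32380)*(29757 - 29951) = (77 - 32380)*(29757 - 29951) = -32303*(-194) = 6266782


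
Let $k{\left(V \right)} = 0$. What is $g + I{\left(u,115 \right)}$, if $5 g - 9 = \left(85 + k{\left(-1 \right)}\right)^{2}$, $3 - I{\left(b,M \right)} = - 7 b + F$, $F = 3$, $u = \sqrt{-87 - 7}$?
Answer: $\frac{7234}{5} + 7 i \sqrt{94} \approx 1446.8 + 67.868 i$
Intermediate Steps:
$u = i \sqrt{94}$ ($u = \sqrt{-94} = i \sqrt{94} \approx 9.6954 i$)
$I{\left(b,M \right)} = 7 b$ ($I{\left(b,M \right)} = 3 - \left(- 7 b + 3\right) = 3 - \left(3 - 7 b\right) = 3 + \left(-3 + 7 b\right) = 7 b$)
$g = \frac{7234}{5}$ ($g = \frac{9}{5} + \frac{\left(85 + 0\right)^{2}}{5} = \frac{9}{5} + \frac{85^{2}}{5} = \frac{9}{5} + \frac{1}{5} \cdot 7225 = \frac{9}{5} + 1445 = \frac{7234}{5} \approx 1446.8$)
$g + I{\left(u,115 \right)} = \frac{7234}{5} + 7 i \sqrt{94}$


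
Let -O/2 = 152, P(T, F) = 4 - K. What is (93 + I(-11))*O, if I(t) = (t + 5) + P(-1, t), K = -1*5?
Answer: -29184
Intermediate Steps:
K = -5
P(T, F) = 9 (P(T, F) = 4 - 1*(-5) = 4 + 5 = 9)
O = -304 (O = -2*152 = -304)
I(t) = 14 + t (I(t) = (t + 5) + 9 = (5 + t) + 9 = 14 + t)
(93 + I(-11))*O = (93 + (14 - 11))*(-304) = (93 + 3)*(-304) = 96*(-304) = -29184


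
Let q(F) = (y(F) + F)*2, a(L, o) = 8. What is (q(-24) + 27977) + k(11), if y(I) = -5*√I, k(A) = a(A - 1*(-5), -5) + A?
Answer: 27948 - 20*I*√6 ≈ 27948.0 - 48.99*I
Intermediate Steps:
k(A) = 8 + A
q(F) = -10*√F + 2*F (q(F) = (-5*√F + F)*2 = (F - 5*√F)*2 = -10*√F + 2*F)
(q(-24) + 27977) + k(11) = ((-20*I*√6 + 2*(-24)) + 27977) + (8 + 11) = ((-20*I*√6 - 48) + 27977) + 19 = ((-48 - 20*I*√6) + 27977) + 19 = (27929 - 20*I*√6) + 19 = 27948 - 20*I*√6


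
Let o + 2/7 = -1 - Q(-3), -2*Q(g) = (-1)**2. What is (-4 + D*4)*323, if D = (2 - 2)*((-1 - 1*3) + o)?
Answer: -1292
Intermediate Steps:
Q(g) = -1/2 (Q(g) = -1/2*(-1)**2 = -1/2*1 = -1/2)
o = -11/14 (o = -2/7 + (-1 - 1*(-1/2)) = -2/7 + (-1 + 1/2) = -2/7 - 1/2 = -11/14 ≈ -0.78571)
D = 0 (D = (2 - 2)*((-1 - 1*3) - 11/14) = 0*((-1 - 3) - 11/14) = 0*(-4 - 11/14) = 0*(-67/14) = 0)
(-4 + D*4)*323 = (-4 + 0*4)*323 = (-4 + 0)*323 = -4*323 = -1292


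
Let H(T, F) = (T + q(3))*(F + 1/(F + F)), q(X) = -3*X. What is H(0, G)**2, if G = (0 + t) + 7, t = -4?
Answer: 3249/4 ≈ 812.25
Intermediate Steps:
G = 3 (G = (0 - 4) + 7 = -4 + 7 = 3)
H(T, F) = (-9 + T)*(F + 1/(2*F)) (H(T, F) = (T - 3*3)*(F + 1/(F + F)) = (T - 9)*(F + 1/(2*F)) = (-9 + T)*(F + 1/(2*F)))
H(0, G)**2 = ((1/2)*(-9 + 0 + 2*3**2*(-9 + 0))/3)**2 = ((1/2)*(1/3)*(-9 + 0 + 2*9*(-9)))**2 = ((1/2)*(1/3)*(-9 + 0 - 162))**2 = ((1/2)*(1/3)*(-171))**2 = (-57/2)**2 = 3249/4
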